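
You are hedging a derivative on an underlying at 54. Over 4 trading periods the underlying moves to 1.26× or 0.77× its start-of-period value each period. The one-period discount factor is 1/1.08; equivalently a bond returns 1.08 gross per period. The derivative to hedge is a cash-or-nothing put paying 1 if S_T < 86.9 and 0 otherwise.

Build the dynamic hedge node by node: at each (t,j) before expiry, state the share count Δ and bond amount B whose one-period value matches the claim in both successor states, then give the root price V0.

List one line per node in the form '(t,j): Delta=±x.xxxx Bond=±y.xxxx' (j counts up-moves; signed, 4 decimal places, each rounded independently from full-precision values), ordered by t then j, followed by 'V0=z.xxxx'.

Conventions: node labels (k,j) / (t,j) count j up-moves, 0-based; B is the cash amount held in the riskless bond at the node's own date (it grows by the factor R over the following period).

(0,0): Delta=-0.0076 Bond=1.0275
(1,0): Delta=0.0000 Bond=0.7938
(1,1): Delta=-0.0103 Bond=1.2931
(2,0): Delta=0.0000 Bond=0.8573
(2,1): Delta=0.0000 Bond=0.8573
(2,2): Delta=-0.0139 Bond=1.7097
(3,0): Delta=0.0000 Bond=0.9259
(3,1): Delta=0.0000 Bond=0.9259
(3,2): Delta=0.0000 Bond=0.9259
(3,3): Delta=-0.0189 Bond=2.3810
V0=0.6173

Arbitrage-free pricing uses the up-move probability p* = (R−d)/(u−d) = 0.6327, discounting each step at R = 1.08.
At maturity the claim pays: V(4,0)=1.0000, V(4,1)=1.0000, V(4,2)=1.0000, V(4,3)=1.0000, V(4,4)=0.0000
(3,0): S=24.6528. Δ = (V_up−V_dn)/(S_up−S_dn) = (1.0000−1.0000)/(31.0625−18.9826) = 0.0000. V = [p*·1.0000 + (1−p*)·1.0000]/1.08 = 0.9259. B = V − Δ·S = 0.9259.
(3,1): S=40.3409. Δ = (V_up−V_dn)/(S_up−S_dn) = (1.0000−1.0000)/(50.8296−31.0625) = 0.0000. V = [p*·1.0000 + (1−p*)·1.0000]/1.08 = 0.9259. B = V − Δ·S = 0.9259.
(3,2): S=66.0124. Δ = (V_up−V_dn)/(S_up−S_dn) = (1.0000−1.0000)/(83.1756−50.8296) = 0.0000. V = [p*·1.0000 + (1−p*)·1.0000]/1.08 = 0.9259. B = V − Δ·S = 0.9259.
(3,3): S=108.0203. Δ = (V_up−V_dn)/(S_up−S_dn) = (0.0000−1.0000)/(136.1056−83.1756) = -0.0189. V = [p*·0.0000 + (1−p*)·1.0000]/1.08 = 0.3401. B = V − Δ·S = 2.3810.
(2,0): S=32.0166. Δ = (V_up−V_dn)/(S_up−S_dn) = (0.9259−0.9259)/(40.3409−24.6528) = 0.0000. V = [p*·0.9259 + (1−p*)·0.9259]/1.08 = 0.8573. B = V − Δ·S = 0.8573.
(2,1): S=52.3908. Δ = (V_up−V_dn)/(S_up−S_dn) = (0.9259−0.9259)/(66.0124−40.3409) = 0.0000. V = [p*·0.9259 + (1−p*)·0.9259]/1.08 = 0.8573. B = V − Δ·S = 0.8573.
(2,2): S=85.7304. Δ = (V_up−V_dn)/(S_up−S_dn) = (0.3401−0.9259)/(108.0203−66.0124) = -0.0139. V = [p*·0.3401 + (1−p*)·0.9259]/1.08 = 0.5142. B = V − Δ·S = 1.7097.
(1,0): S=41.5800. Δ = (V_up−V_dn)/(S_up−S_dn) = (0.8573−0.8573)/(52.3908−32.0166) = 0.0000. V = [p*·0.8573 + (1−p*)·0.8573]/1.08 = 0.7938. B = V − Δ·S = 0.7938.
(1,1): S=68.0400. Δ = (V_up−V_dn)/(S_up−S_dn) = (0.5142−0.8573)/(85.7304−52.3908) = -0.0103. V = [p*·0.5142 + (1−p*)·0.8573]/1.08 = 0.5928. B = V − Δ·S = 1.2931.
(0,0): S=54.0000. Δ = (V_up−V_dn)/(S_up−S_dn) = (0.5928−0.7938)/(68.0400−41.5800) = -0.0076. V = [p*·0.5928 + (1−p*)·0.7938]/1.08 = 0.6173. B = V − Δ·S = 1.0275.
As a check, the time-0 holding Δ(0,0)·S0 + B(0,0) comes to 0.6173 — exactly V0.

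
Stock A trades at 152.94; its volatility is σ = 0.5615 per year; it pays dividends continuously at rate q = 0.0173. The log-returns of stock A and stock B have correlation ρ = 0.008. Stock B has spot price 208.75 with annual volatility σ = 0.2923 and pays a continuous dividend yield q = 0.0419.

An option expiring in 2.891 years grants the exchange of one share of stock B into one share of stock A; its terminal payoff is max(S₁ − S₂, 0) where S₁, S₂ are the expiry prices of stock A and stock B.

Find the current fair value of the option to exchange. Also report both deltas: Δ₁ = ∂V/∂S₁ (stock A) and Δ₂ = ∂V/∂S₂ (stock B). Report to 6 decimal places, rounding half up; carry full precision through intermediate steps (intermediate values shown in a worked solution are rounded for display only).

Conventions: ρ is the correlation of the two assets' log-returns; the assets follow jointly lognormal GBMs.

σ_eff = √(σ₁² + σ₂² − 2ρσ₁σ₂) = √(0.5615² + 0.2923² − 2·0.008·0.5615·0.2923) = 0.630948
d₁ = (ln(S₁/S₂) + (q₂ − q₁ + σ_eff²/2)T) / (σ_eff√T) = (ln(152.94/208.75) + (0.0419 − 0.0173 + 0.199048)·2.891) / 1.072797 = 0.312710
d₂ = d₁ − σ_eff√T = 0.312710 − 1.072797 = -0.760088
N(d₁) = 0.622749,  N(d₂) = 0.223601
V = S₁·e^{−q₁T}·N(d₁) − S₂·e^{−q₂T}·N(d₂) = 90.596918 − 41.351664 = 49.245254
Key observation: no risk-free rate is needed — with the second asset as numeraire the exchange option is a call on the ratio S₁/S₂, and r cancels out of the value.
Δ₁ = e^{−q₁T}·N(d₁) = 0.592369;  Δ₂ = −e^{−q₂T}·N(d₂) = -0.198092

exchange price = 49.245254
Δ1 = 0.592369
Δ2 = -0.198092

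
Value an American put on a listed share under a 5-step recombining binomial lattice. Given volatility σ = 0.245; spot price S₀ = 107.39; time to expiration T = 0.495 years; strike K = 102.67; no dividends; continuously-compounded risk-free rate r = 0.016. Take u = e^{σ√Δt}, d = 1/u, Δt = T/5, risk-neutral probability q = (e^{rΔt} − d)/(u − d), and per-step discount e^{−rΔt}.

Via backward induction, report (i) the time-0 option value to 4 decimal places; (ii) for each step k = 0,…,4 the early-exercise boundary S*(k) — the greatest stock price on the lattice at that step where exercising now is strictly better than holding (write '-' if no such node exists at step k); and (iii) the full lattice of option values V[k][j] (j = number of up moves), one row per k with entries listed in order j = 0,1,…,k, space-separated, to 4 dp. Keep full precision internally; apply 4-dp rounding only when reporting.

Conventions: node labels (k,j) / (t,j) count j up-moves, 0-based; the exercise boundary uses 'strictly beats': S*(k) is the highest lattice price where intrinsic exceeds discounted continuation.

params: Δt=0.09900 u=1.08014 d=0.92581 q=0.49101 e^(-rΔt)=0.99842
t_5 payoffs: 29.6284 17.4527 3.2474 0.0000 0.0000 0.0000
t_4: node(4,0) S=78.8950 payoff=23.7750 vs cont=23.6125 → 23.7750 [stop]  node(4,1) S=92.0463 payoff=10.6237 vs cont=10.4612 → 10.6237 [stop]  node(4,2) S=107.3900 payoff=0.0000 vs cont=1.6503 → 1.6503 [wait]  node(4,3) S=125.2914 payoff=0.0000 vs cont=0.0000 → 0.0000 [wait]  node(4,4) S=146.1768 payoff=0.0000 vs cont=0.0000 → 0.0000 [wait]  ⇒ S*(4)=92.0463
t_3: node(3,0) S=85.2173 payoff=17.4527 vs cont=17.2902 → 17.4527 [stop]  node(3,1) S=99.4226 payoff=3.2474 vs cont=6.2078 → 6.2078 [wait]  node(3,2) S=115.9959 payoff=0.0000 vs cont=0.8386 → 0.8386 [wait]  node(3,3) S=135.3318 payoff=0.0000 vs cont=0.0000 → 0.0000 [wait]  ⇒ S*(3)=85.2173
t_2: node(2,0) S=92.0463 payoff=10.6237 vs cont=11.9124 → 11.9124 [wait]  node(2,1) S=107.3900 payoff=0.0000 vs cont=3.5658 → 3.5658 [wait]  node(2,2) S=125.2914 payoff=0.0000 vs cont=0.4262 → 0.4262 [wait]  ⇒ S*(2)=-
t_1: node(1,0) S=99.4226 payoff=3.2474 vs cont=7.8018 → 7.8018 [wait]  node(1,1) S=115.9959 payoff=0.0000 vs cont=2.0210 → 2.0210 [wait]  ⇒ S*(1)=-
t_0: node(0,0) S=107.3900 payoff=0.0000 vs cont=4.9555 → 4.9555 [wait]  ⇒ S*(0)=-

price = 4.9555
boundary = - - - 85.2173 92.0463
tree:
4.9555
7.8018 2.0210
11.9124 3.5658 0.4262
17.4527 6.2078 0.8386 0.0000
23.7750 10.6237 1.6503 0.0000 0.0000
29.6284 17.4527 3.2474 0.0000 0.0000 0.0000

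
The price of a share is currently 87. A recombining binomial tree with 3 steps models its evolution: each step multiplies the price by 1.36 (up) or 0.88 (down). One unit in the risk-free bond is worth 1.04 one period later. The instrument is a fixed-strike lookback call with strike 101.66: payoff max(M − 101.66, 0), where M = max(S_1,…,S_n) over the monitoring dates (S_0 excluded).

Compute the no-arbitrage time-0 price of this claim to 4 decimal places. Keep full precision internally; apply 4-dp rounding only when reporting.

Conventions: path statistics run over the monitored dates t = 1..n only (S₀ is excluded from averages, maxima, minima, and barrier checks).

Risk-neutral up-probability p* = (R−d)/(u−d) = (1.04−0.88)/(1.36−0.88) = 0.3333; the claim prices as the p*-weighted sum of path payoffs discounted by R^3.
Enumerate all 2^3 = 8 price paths (U = up ×1.36, D = down ×0.88); each path with k up-moves has probability p*^k·(1−p*)^(3−k).
DDD: M=76.5600, payoff=0.0000, prob=0.296296
UDD: M=118.3200, payoff=16.6600, prob=0.148148
DUD: M=104.1216, payoff=2.4616, prob=0.148148
UUD: M=160.9152, payoff=59.2552, prob=0.074074
DDU: M=91.6270, payoff=0.0000, prob=0.148148
UDU: M=141.6054, payoff=39.9454, prob=0.074074
DUU: M=141.6054, payoff=39.9454, prob=0.074074
UUU: M=218.8447, payoff=117.1847, prob=0.037037
Price = Σ prob·payoff / R^3 = 17.480110 / 1.124864 = 15.5398

price = 15.5398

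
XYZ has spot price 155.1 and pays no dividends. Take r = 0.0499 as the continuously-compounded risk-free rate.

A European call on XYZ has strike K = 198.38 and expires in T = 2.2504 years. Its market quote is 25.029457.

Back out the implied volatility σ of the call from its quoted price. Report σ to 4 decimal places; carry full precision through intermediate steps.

sigma = 0.3568

At σ = 0.3568 the Black–Scholes value reproduces the quote:
σ√T = 0.3568·√2.2504 = 0.535248
d₁ = (ln(S/K) + (r+σ²/2)T) / (σ√T) = (ln(155.1/198.38) + (0.0499+0.3568²/2)·2.2504) / 0.535248 = (-0.246114 + 0.255540) / 0.535248 = 0.017610
d₂ = d₁ − σ√T = 0.017610 − 0.535248 = -0.517638
e^{−rT} = 0.893781
N(d₁) = 0.507025,  N(d₂) = 0.302356
V = S·N(d₁) − K·e^{−rT}·N(d₂) = 78.639570 − 53.610112 = 25.029457 (matching the quote); vega is positive throughout, so no other σ reproduces this price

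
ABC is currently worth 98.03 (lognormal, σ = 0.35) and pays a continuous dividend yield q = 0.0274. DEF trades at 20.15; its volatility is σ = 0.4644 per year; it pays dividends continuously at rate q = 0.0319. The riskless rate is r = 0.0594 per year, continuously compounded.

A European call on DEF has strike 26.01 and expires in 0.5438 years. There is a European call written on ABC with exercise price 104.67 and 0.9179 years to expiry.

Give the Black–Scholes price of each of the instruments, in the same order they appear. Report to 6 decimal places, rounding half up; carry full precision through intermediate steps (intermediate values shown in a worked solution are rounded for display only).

[DEF call K=26.01]
σ√T = 0.4644·√0.5438 = 0.342462
d₁ = (ln(S/K) + (r−q+σ²/2)T) / (σ√T) = (ln(20.15/26.01) + (0.0594−0.0319+0.4644²/2)·0.5438) / 0.342462 = (-0.255277 + 0.073594) / 0.342462 = -0.530519
d₂ = d₁ − σ√T = -0.530519 − 0.342462 = -0.872980
e^{−rT} = 0.968214
e^{−qT} = 0.982802
N(d₁) = 0.297876,  N(d₂) = 0.191337
price = S·e^{−qT}·N(d₁) − K·e^{−rT}·N(d₂) = 5.898980 − 4.818485 = 1.080494
[ABC call K=104.67]
σ√T = 0.35·√0.9179 = 0.335325
d₁ = (ln(S/K) + (r−q+σ²/2)T) / (σ√T) = (ln(98.03/104.67) + (0.0594−0.0274+0.35²/2)·0.9179) / 0.335325 = (-0.065539 + 0.085594) / 0.335325 = 0.059808
d₂ = d₁ − σ√T = 0.059808 − 0.335325 = -0.275517
e^{−rT} = 0.946936
e^{−qT} = 0.975163
N(d₁) = 0.523846,  N(d₂) = 0.391460
price = S·e^{−qT}·N(d₁) − K·e^{−rT}·N(d₂) = 50.077170 − 38.799856 = 11.277314

price(DEF call K=26.01) = 1.080494
price(ABC call K=104.67) = 11.277314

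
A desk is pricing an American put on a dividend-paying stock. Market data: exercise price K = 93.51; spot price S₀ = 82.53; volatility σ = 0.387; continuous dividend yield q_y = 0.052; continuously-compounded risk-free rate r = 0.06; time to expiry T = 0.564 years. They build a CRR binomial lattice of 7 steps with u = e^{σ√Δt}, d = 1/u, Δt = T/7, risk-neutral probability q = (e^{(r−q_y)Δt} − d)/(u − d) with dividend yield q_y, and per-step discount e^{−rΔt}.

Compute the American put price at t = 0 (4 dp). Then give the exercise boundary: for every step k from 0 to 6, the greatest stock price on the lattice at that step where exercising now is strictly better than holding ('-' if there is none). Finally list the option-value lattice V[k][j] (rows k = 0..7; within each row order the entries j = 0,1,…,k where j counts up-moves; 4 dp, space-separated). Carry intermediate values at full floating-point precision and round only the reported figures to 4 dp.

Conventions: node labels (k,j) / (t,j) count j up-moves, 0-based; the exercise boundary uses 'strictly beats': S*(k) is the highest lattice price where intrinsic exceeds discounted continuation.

Δt=0.08057  u=1.11611  d=0.89597  q=0.47549  discount=0.99518
step 7 (expiry): payoffs max(K−S,0) = 55.2575 45.8587 34.1506 19.5657 1.3974 0.0000 0.0000 0.0000
step 6: (k=6,j=0): S=42.6941, K−S=50.8159, hold=50.5435 ⇒ V=50.8159 exercise | (k=6,j=1): S=53.1841, K−S=40.3259, hold=40.0972 ⇒ V=40.3259 exercise | (k=6,j=2): S=66.2517, K−S=27.2583, hold=27.0843 ⇒ V=27.2583 exercise | (k=6,j=3): S=82.5300, K−S=10.9800, hold=10.8741 ⇒ V=10.9800 exercise | (k=6,j=4): S=102.8079, K−S=0.0000, hold=0.7294 ⇒ V=0.7294 continue | (k=6,j=5): S=128.0682, K−S=0.0000, hold=0.0000 ⇒ V=0.0000 continue | (k=6,j=6): S=159.5351, K−S=0.0000, hold=0.0000 ⇒ V=0.0000 continue  boundary S*=82.5300
step 5: (k=5,j=0): S=47.6513, K−S=45.8587, hold=45.6070 ⇒ V=45.8587 exercise | (k=5,j=1): S=59.3594, K−S=34.1506, hold=33.9478 ⇒ V=34.1506 exercise | (k=5,j=2): S=73.9443, K−S=19.5657, hold=19.4239 ⇒ V=19.5657 exercise | (k=5,j=3): S=92.1126, K−S=1.3974, hold=6.0764 ⇒ V=6.0764 continue | (k=5,j=4): S=114.7451, K−S=0.0000, hold=0.3807 ⇒ V=0.3807 continue | (k=5,j=5): S=142.9384, K−S=0.0000, hold=0.0000 ⇒ V=0.0000 continue  boundary S*=73.9443
step 4: (k=4,j=0): S=53.1841, K−S=40.3259, hold=40.0972 ⇒ V=40.3259 exercise | (k=4,j=1): S=66.2517, K−S=27.2583, hold=27.0843 ⇒ V=27.2583 exercise | (k=4,j=2): S=82.5300, K−S=10.9800, hold=13.0882 ⇒ V=13.0882 continue | (k=4,j=3): S=102.8079, K−S=0.0000, hold=3.3519 ⇒ V=3.3519 continue | (k=4,j=4): S=128.0682, K−S=0.0000, hold=0.1987 ⇒ V=0.1987 continue  boundary S*=66.2517
step 3: (k=3,j=0): S=59.3594, K−S=34.1506, hold=33.9478 ⇒ V=34.1506 exercise | (k=3,j=1): S=73.9443, K−S=19.5657, hold=20.4216 ⇒ V=20.4216 continue | (k=3,j=2): S=92.1126, K−S=1.3974, hold=8.4179 ⇒ V=8.4179 continue | (k=3,j=3): S=114.7451, K−S=0.0000, hold=1.8437 ⇒ V=1.8437 continue  boundary S*=59.3594
step 2: (k=2,j=0): S=66.2517, K−S=27.2583, hold=27.4893 ⇒ V=27.4893 continue | (k=2,j=1): S=82.5300, K−S=10.9800, hold=14.6429 ⇒ V=14.6429 continue | (k=2,j=2): S=102.8079, K−S=0.0000, hold=5.2664 ⇒ V=5.2664 continue  boundary S*=-
step 1: (k=1,j=0): S=73.9443, K−S=19.5657, hold=21.2778 ⇒ V=21.2778 continue | (k=1,j=1): S=92.1126, K−S=1.3974, hold=10.1353 ⇒ V=10.1353 continue  boundary S*=-
step 0: (k=0,j=0): S=82.5300, K−S=10.9800, hold=15.9026 ⇒ V=15.9026 continue  boundary S*=-

price = 15.9026
boundary = - - - 59.3594 66.2517 73.9443 82.5300
tree:
15.9026
21.2778 10.1353
27.4893 14.6429 5.2664
34.1506 20.4216 8.4179 1.8437
40.3259 27.2583 13.0882 3.3519 0.1987
45.8587 34.1506 19.5657 6.0764 0.3807 0.0000
50.8159 40.3259 27.2583 10.9800 0.7294 0.0000 0.0000
55.2575 45.8587 34.1506 19.5657 1.3974 0.0000 0.0000 0.0000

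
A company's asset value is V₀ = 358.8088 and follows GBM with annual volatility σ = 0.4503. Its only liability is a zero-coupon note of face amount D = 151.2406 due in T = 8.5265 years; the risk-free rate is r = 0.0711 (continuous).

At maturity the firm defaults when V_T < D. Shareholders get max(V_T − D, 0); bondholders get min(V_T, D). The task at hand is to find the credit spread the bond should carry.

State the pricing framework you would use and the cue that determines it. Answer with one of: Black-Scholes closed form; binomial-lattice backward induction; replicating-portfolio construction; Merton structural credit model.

Key observation: a levered firm with one bullet debt due at 8.5265 years is the canonical structural-credit setup: equity is a call on the firm's assets struck at the face value.

framework: Merton structural credit model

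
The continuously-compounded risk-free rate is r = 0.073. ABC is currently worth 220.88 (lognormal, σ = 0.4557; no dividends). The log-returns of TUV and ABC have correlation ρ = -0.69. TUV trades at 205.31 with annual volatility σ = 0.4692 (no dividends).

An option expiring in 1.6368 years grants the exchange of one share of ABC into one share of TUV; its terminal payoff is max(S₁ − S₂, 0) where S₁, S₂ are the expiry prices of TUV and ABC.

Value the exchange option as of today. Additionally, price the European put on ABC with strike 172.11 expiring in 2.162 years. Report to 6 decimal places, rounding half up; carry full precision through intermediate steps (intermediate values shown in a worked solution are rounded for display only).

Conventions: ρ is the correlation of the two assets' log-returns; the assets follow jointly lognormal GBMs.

exchange price = 80.503916
price(ABC put K=172.11) = 19.505310

σ_eff = √(σ₁² + σ₂² − 2ρσ₁σ₂) = √(0.4692² + 0.4557² − 2·-0.69·0.4692·0.4557) = 0.850221
d₁ = (ln(S₁/S₂) + (q₂ − q₁ + σ_eff²/2)T) / (σ_eff√T) = (ln(205.31/220.88) + (0.0 − 0.0 + 0.361438)·1.6368) / 1.087751 = 0.476674
d₂ = d₁ − σ_eff√T = 0.476674 − 1.087751 = -0.611077
N(d₁) = 0.683203,  N(d₂) = 0.270574
V = S₁·e^{−q₁T}·N(d₁) − S₂·e^{−q₂T}·N(d₂) = 140.268370 − 59.764455 = 80.503916
[vanilla: ABC put K=172.11]
σ√T = 0.4557·√2.162 = 0.670049
d₁ = (ln(S/K) + (r+σ²/2)T) / (σ√T) = (ln(220.88/172.11) + (0.073+0.4557²/2)·2.162) / 0.670049 = (0.249486 + 0.382309) / 0.670049 = 0.942908
d₂ = d₁ − σ√T = 0.942908 − 0.670049 = 0.272858
e^{−rT} = 0.853998
N(−d₁) = 0.172864,  N(−d₂) = 0.392481
price = K·e^{−rT}·N(−d₂) − S·N(−d₁) = 57.687515 − 38.182205 = 19.505310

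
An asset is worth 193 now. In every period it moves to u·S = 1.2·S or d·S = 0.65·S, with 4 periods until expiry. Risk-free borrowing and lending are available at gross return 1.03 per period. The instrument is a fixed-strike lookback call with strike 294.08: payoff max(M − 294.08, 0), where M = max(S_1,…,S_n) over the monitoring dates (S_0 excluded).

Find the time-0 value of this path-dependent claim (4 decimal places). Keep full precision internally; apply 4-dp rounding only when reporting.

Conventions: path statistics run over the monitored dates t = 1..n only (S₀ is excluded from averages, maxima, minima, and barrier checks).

No-arbitrage gives p* = (R−d)/(u−d) = 0.6909: enumerate every path, weight its payoff by its p*-probability, and discount by R^4.
Enumerate all 2^4 = 16 price paths (U = up ×1.2, D = down ×0.65); each path with k up-moves has probability p*^k·(1−p*)^(4−k).
DDDD: M=125.4500, payoff=0.0000, prob=0.009127
UDDD: M=231.6000, payoff=0.0000, prob=0.020402
DUDD: M=150.5400, payoff=0.0000, prob=0.020402
UUDD: M=277.9200, payoff=0.0000, prob=0.045605
DDUD: M=125.4500, payoff=0.0000, prob=0.020402
UDUD: M=231.6000, payoff=0.0000, prob=0.045605
DUUD: M=180.6480, payoff=0.0000, prob=0.045605
UUUD: M=333.5040, payoff=39.4240, prob=0.101941
DDDU: M=125.4500, payoff=0.0000, prob=0.020402
UDDU: M=231.6000, payoff=0.0000, prob=0.045605
DUDU: M=150.5400, payoff=0.0000, prob=0.045605
UUDU: M=277.9200, payoff=0.0000, prob=0.101941
DDUU: M=125.4500, payoff=0.0000, prob=0.045605
UDUU: M=231.6000, payoff=0.0000, prob=0.101941
DUUU: M=216.7776, payoff=0.0000, prob=0.101941
UUUU: M=400.2048, payoff=106.1248, prob=0.227868
Price = Σ prob·payoff / R^4 = 28.201385 / 1.125509 = 25.0566

price = 25.0566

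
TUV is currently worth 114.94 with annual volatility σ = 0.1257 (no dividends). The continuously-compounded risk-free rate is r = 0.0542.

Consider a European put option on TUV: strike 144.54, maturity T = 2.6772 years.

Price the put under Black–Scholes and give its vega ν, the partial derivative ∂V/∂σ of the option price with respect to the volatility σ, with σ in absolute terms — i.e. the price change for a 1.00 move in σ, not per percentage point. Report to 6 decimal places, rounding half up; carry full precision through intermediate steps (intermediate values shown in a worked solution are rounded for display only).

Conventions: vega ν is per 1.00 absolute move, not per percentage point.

σ√T = 0.1257·√2.6772 = 0.205672
d₁ = (ln(S/K) + (r+σ²/2)T) / (σ√T) = (ln(114.94/144.54) + (0.0542+0.1257²/2)·2.6772) / 0.205672 = (-0.229146 + 0.166255) / 0.205672 = -0.305784
d₂ = d₁ − σ√T = -0.305784 − 0.205672 = -0.511456
e^{−rT} = 0.864932
N(−d₁) = 0.620115,  N(−d₂) = 0.695484
Put price V = K·e^{−rT}·N(−d₂) − S·N(−d₁) = 86.947543 − 71.276064 = 15.671479
φ(d₁) = (1/√(2π))·e^{−d₁²/2} = 0.380720
ν = S·φ(d₁)·√T = 71.600751

price = 15.671479
ν = 71.600751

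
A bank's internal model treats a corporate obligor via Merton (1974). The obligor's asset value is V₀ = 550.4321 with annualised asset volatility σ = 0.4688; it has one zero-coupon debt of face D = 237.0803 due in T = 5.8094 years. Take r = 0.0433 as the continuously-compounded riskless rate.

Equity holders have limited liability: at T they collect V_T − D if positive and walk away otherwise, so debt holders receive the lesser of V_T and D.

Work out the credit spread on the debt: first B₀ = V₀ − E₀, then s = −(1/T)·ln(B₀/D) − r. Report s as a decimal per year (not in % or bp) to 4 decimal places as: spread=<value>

Work the structural quantities from V₀ = 550.4321 against face 237.0803:
d₁ = [ln(V₀/D) + (r + σ²/2)T] / (σ√T)
   = [ln(550.4321/237.0803) + (0.0433 + 0.5·0.4688²)·5.8094] / (0.4688·√5.8094)
   = [0.842305 + 0.889923] / 1.129934 = 1.533034
d₂ = d₁ − σ√T = 1.533034 − 1.129934 = 0.403099
N(d₁) = 0.937366,  N(d₂) = 0.656562,  e^(−rT) = 0.777597
E₀ = V₀·N(d₁) − D·e^(−rT)·N(d₂)
   = 550.4321·0.937366 − 237.0803·0.777597·0.656562 = 394.917273
B₀ = V₀ − E₀ = 550.4321 − 394.917273 = 155.514827
spread = −(1/T)·ln(B₀/D) − r = −(1/5.8094)·ln(155.514827/237.0803) − 0.0433 = 0.02928199

spread=0.0293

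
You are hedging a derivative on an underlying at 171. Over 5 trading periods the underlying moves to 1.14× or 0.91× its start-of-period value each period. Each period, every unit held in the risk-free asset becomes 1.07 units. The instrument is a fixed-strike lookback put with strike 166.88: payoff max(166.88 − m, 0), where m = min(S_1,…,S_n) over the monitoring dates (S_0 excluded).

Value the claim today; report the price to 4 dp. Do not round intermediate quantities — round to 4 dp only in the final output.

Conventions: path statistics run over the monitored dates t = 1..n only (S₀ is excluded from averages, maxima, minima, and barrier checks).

Under the martingale measure an up-move has probability p* = 0.6957; value the claim as the probability-weighted average of per-path payoffs, discounted 5 periods at R = 1.07.
Enumerate all 2^5 = 32 price paths (U = up ×1.14, D = down ×0.91); each path with k up-moves has probability p*^k·(1−p*)^(5−k).
DDDDD: m=106.7095, payoff=60.1705, prob=0.002611
UDDDD: m=133.6800, payoff=33.2000, prob=0.005969
DUDDD: m=133.6800, payoff=33.2000, prob=0.005969
UUDDD: m=167.4673, payoff=0.0000, prob=0.013643
DDUDD: m=133.6800, payoff=33.2000, prob=0.005969
UDUDD: m=167.4673, payoff=0.0000, prob=0.013643
DUUDD: m=155.6100, payoff=11.2700, prob=0.013643
UUUDD: m=194.9400, payoff=0.0000, prob=0.031183
DDDUD: m=128.8606, payoff=38.0194, prob=0.005969
UDDUD: m=161.4298, payoff=5.4502, prob=0.013643
DUDUD: m=155.6100, payoff=11.2700, prob=0.013643
UUDUD: m=194.9400, payoff=0.0000, prob=0.031183
DDUUD: m=141.6051, payoff=25.2749, prob=0.013643
UDUUD: m=177.3954, payoff=0.0000, prob=0.031183
DUUUD: m=155.6100, payoff=11.2700, prob=0.031183
UUUUD: m=194.9400, payoff=0.0000, prob=0.071275
DDDDU: m=117.2632, payoff=49.6168, prob=0.005969
UDDDU: m=146.9011, payoff=19.9789, prob=0.013643
DUDDU: m=146.9011, payoff=19.9789, prob=0.013643
UUDDU: m=184.0300, payoff=0.0000, prob=0.031183
DDUDU: m=141.6051, payoff=25.2749, prob=0.013643
UDUDU: m=177.3954, payoff=0.0000, prob=0.031183
DUUDU: m=155.6100, payoff=11.2700, prob=0.031183
UUUDU: m=194.9400, payoff=0.0000, prob=0.071275
DDDUU: m=128.8606, payoff=38.0194, prob=0.013643
UDDUU: m=161.4298, payoff=5.4502, prob=0.031183
DUDUU: m=155.6100, payoff=11.2700, prob=0.031183
UUDUU: m=194.9400, payoff=0.0000, prob=0.071275
DDUUU: m=141.6051, payoff=25.2749, prob=0.031183
UDUUU: m=177.3954, payoff=0.0000, prob=0.071275
DUUUU: m=155.6100, payoff=11.2700, prob=0.071275
UUUUU: m=194.9400, payoff=0.0000, prob=0.162915
Price = Σ prob·payoff / R^5 = 6.225614 / 1.402552 = 4.4388

price = 4.4388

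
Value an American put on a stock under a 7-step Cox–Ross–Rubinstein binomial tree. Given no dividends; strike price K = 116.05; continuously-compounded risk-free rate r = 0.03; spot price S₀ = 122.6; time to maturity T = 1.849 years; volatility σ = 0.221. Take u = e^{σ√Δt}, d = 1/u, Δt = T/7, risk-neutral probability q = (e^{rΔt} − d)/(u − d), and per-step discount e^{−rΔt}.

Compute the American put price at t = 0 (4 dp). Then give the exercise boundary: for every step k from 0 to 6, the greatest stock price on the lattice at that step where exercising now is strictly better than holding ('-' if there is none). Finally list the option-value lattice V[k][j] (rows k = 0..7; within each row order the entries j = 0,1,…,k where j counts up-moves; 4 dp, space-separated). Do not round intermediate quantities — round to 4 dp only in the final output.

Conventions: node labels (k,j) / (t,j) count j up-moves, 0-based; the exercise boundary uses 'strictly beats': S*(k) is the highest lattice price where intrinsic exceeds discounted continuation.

Δt=0.26414, u=1.12028, d=0.89263, q=0.50658, disc=e^(-rΔt)=0.99211
k=7 terminal: V=max(K-S,0) → 60.6905 46.5717 28.8522 6.6135 0.0000 0.0000 0.0000 0.0000
k=6: j=0 S=62.0184 intr=54.0316 cont=53.1156 V=54.0316[EX]; j=1 S=77.8354 intr=38.2146 cont=37.2986 V=38.2146[EX]; j=2 S=97.6864 intr=18.3636 cont=17.4477 V=18.3636[EX]; j=3 S=122.6000 intr=0.0000 cont=3.2375 V=3.2375[hold]; j=4 S=153.8676 intr=0.0000 cont=0.0000 V=0.0000[hold]; j=5 S=193.1095 intr=0.0000 cont=0.0000 V=0.0000[hold]; j=6 S=242.3596 intr=0.0000 cont=0.0000 V=0.0000[hold]  S*(6)=97.6864
k=5: j=0 S=69.4783 intr=46.5717 cont=45.6557 V=46.5717[EX]; j=1 S=87.1978 intr=28.8522 cont=27.9362 V=28.8522[EX]; j=2 S=109.4365 intr=6.6135 cont=10.6165 V=10.6165[hold]; j=3 S=137.3469 intr=0.0000 cont=1.5848 V=1.5848[hold]; j=4 S=172.3754 intr=0.0000 cont=0.0000 V=0.0000[hold]; j=5 S=216.3375 intr=0.0000 cont=0.0000 V=0.0000[hold]  S*(5)=87.1978
k=4: j=0 S=77.8354 intr=38.2146 cont=37.2986 V=38.2146[EX]; j=1 S=97.6864 intr=18.3636 cont=19.4595 V=19.4595[hold]; j=2 S=122.6000 intr=0.0000 cont=5.9936 V=5.9936[hold]; j=3 S=153.8676 intr=0.0000 cont=0.7758 V=0.7758[hold]; j=4 S=193.1095 intr=0.0000 cont=0.0000 V=0.0000[hold]  S*(4)=77.8354
k=3: j=0 S=87.1978 intr=28.8522 cont=28.4870 V=28.8522[EX]; j=1 S=109.4365 intr=6.6135 cont=12.5382 V=12.5382[hold]; j=2 S=137.3469 intr=0.0000 cont=3.3239 V=3.3239[hold]; j=3 S=172.3754 intr=0.0000 cont=0.3798 V=0.3798[hold]  S*(3)=87.1978
k=2: j=0 S=97.6864 intr=18.3636 cont=20.4253 V=20.4253[hold]; j=1 S=122.6000 intr=0.0000 cont=7.8083 V=7.8083[hold]; j=2 S=153.8676 intr=0.0000 cont=1.8180 V=1.8180[hold]  S*(2)=-
k=1: j=0 S=109.4365 intr=6.6135 cont=13.9230 V=13.9230[hold]; j=1 S=137.3469 intr=0.0000 cont=4.7360 V=4.7360[hold]  S*(1)=-
k=0: j=0 S=122.6000 intr=0.0000 cont=9.1959 V=9.1959[hold]  S*(0)=-

price = 9.1959
boundary = - - - 87.1978 77.8354 87.1978 97.6864
tree:
9.1959
13.9230 4.7360
20.4253 7.8083 1.8180
28.8522 12.5382 3.3239 0.3798
38.2146 19.4595 5.9936 0.7758 0.0000
46.5717 28.8522 10.6165 1.5848 0.0000 0.0000
54.0316 38.2146 18.3636 3.2375 0.0000 0.0000 0.0000
60.6905 46.5717 28.8522 6.6135 0.0000 0.0000 0.0000 0.0000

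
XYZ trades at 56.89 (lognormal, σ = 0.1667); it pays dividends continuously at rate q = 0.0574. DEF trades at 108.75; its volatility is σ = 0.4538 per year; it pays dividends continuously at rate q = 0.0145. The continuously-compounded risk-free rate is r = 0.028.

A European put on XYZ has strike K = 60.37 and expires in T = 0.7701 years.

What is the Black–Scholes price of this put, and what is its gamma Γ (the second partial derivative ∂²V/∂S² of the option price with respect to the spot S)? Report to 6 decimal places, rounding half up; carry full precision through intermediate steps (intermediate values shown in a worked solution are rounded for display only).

price = 6.141065
Γ = 0.040725

σ√T = 0.1667·√0.7701 = 0.146288
d₁ = (ln(S/K) + (r−q+σ²/2)T) / (σ√T) = (ln(56.89/60.37) + (0.028−0.0574+0.1667²/2)·0.7701) / 0.146288 = (-0.059373 − 0.011941) / 0.146288 = -0.487487
d₂ = d₁ − σ√T = -0.487487 − 0.146288 = -0.633775
e^{−rT} = 0.978668
e^{−qT} = 0.956759
N(−d₁) = 0.687043,  N(−d₂) = 0.736886
Put price V = K·e^{−rT}·N(−d₂) − S·e^{−qT}·N(−d₁) = 43.536846 − 37.395780 = 6.141065
φ(d₁) = (1/√(2π))·e^{−d₁²/2} = 0.354247
Γ = e^{−qT}·φ(d₁) / (S·σ·√T) = 0.040725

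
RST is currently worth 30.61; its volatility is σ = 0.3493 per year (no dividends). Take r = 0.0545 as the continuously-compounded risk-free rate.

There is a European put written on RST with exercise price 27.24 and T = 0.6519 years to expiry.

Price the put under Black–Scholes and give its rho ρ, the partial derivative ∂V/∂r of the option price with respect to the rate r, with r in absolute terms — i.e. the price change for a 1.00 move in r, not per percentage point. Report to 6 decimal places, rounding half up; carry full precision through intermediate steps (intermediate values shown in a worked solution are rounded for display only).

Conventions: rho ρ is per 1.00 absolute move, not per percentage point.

σ√T = 0.3493·√0.6519 = 0.282026
d₁ = (ln(S/K) + (r+σ²/2)T) / (σ√T) = (ln(30.61/27.24) + (0.0545+0.3493²/2)·0.6519) / 0.282026 = (0.116640 + 0.075298) / 0.282026 = 0.680569
d₂ = d₁ − σ√T = 0.680569 − 0.282026 = 0.398543
e^{−rT} = 0.965095
N(−d₁) = 0.248072,  N(−d₂) = 0.345115
Put price V = K·e^{−rT}·N(−d₂) − S·N(−d₁) = 9.072793 − 7.593487 = 1.479306
ρ = −K·T·e^{−rT}·N(−d₂) = -5.914554

price = 1.479306
ρ = -5.914554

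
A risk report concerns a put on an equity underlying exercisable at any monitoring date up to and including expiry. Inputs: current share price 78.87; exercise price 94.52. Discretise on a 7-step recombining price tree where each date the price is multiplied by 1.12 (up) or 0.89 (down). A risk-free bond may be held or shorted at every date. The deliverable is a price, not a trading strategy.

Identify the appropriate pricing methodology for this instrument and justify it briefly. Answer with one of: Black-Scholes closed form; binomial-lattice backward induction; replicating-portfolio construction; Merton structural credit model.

Key observation: an American put (K = 94.52, S₀ = 78.87) on a 7-date tree has no closed form — the optimal stopping decision is embedded and must be resolved recursively from expiry.

framework: binomial-lattice backward induction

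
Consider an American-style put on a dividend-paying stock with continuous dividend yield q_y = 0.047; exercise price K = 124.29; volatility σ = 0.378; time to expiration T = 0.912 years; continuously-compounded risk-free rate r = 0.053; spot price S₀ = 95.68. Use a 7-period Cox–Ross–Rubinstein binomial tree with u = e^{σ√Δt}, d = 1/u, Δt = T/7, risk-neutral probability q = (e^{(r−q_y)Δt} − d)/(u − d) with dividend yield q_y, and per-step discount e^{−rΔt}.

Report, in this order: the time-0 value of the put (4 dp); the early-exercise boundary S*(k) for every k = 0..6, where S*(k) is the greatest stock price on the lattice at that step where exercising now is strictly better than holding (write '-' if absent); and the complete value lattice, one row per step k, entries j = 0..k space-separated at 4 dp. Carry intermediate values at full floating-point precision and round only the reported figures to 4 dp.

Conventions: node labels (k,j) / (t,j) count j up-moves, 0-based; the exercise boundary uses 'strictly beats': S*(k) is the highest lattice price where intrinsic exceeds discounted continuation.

Δt=0.13029, u=1.14619, d=0.87246, q=0.46880, disc=e^(-rΔt)=0.99312
k=7 terminal: V=max(K-S,0) → 87.4740 75.9233 60.7487 40.8131 14.6230 0.0000 0.0000 0.0000
k=6: j=0 S=42.1980 intr=82.0920 cont=81.4944 V=82.0920[EX]; j=1 S=55.4372 intr=68.8528 cont=68.3359 V=68.8528[EX]; j=2 S=72.8302 intr=51.4598 cont=51.0492 V=51.4598[EX]; j=3 S=95.6800 intr=28.6100 cont=28.3388 V=28.6100[EX]; j=4 S=125.6988 intr=0.0000 cont=7.7143 V=7.7143[hold]; j=5 S=165.1357 intr=0.0000 cont=0.0000 V=0.0000[hold]; j=6 S=216.9456 intr=0.0000 cont=0.0000 V=0.0000[hold]  S*(6)=95.6800
k=5: j=0 S=48.3667 intr=75.9233 cont=75.3633 V=75.9233[EX]; j=1 S=63.5413 intr=60.7487 cont=60.2813 V=60.7487[EX]; j=2 S=83.4769 intr=40.8131 cont=40.4674 V=40.8131[EX]; j=3 S=109.6670 intr=14.6230 cont=18.6846 V=18.6846[hold]; j=4 S=144.0741 intr=0.0000 cont=4.0696 V=4.0696[hold]; j=5 S=189.2761 intr=0.0000 cont=0.0000 V=0.0000[hold]  S*(5)=83.4769
k=4: j=0 S=55.4372 intr=68.8528 cont=68.3359 V=68.8528[EX]; j=1 S=72.8302 intr=51.4598 cont=51.0492 V=51.4598[EX]; j=2 S=95.6800 intr=28.6100 cont=30.2298 V=30.2298[hold]; j=3 S=125.6988 intr=0.0000 cont=11.7517 V=11.7517[hold]; j=4 S=165.1357 intr=0.0000 cont=2.1469 V=2.1469[hold]  S*(4)=72.8302
k=3: j=0 S=63.5413 intr=60.7487 cont=60.2813 V=60.7487[EX]; j=1 S=83.4769 intr=40.8131 cont=41.2216 V=41.2216[hold]; j=2 S=109.6670 intr=14.6230 cont=21.4189 V=21.4189[hold]; j=3 S=144.0741 intr=0.0000 cont=7.1991 V=7.1991[hold]  S*(3)=63.5413
k=2: j=0 S=72.8302 intr=51.4598 cont=51.2393 V=51.4598[EX]; j=1 S=95.6800 intr=28.6100 cont=31.7183 V=31.7183[hold]; j=2 S=125.6988 intr=0.0000 cont=14.6511 V=14.6511[hold]  S*(2)=72.8302
k=1: j=0 S=83.4769 intr=40.8131 cont=41.9146 V=41.9146[hold]; j=1 S=109.6670 intr=14.6230 cont=23.5540 V=23.5540[hold]  S*(1)=-
k=0: j=0 S=95.6800 intr=28.6100 cont=33.0779 V=33.0779[hold]  S*(0)=-

price = 33.0779
boundary = - - 72.8302 63.5413 72.8302 83.4769 95.6800
tree:
33.0779
41.9146 23.5540
51.4598 31.7183 14.6511
60.7487 41.2216 21.4189 7.1991
68.8528 51.4598 30.2298 11.7517 2.1469
75.9233 60.7487 40.8131 18.6846 4.0696 0.0000
82.0920 68.8528 51.4598 28.6100 7.7143 0.0000 0.0000
87.4740 75.9233 60.7487 40.8131 14.6230 0.0000 0.0000 0.0000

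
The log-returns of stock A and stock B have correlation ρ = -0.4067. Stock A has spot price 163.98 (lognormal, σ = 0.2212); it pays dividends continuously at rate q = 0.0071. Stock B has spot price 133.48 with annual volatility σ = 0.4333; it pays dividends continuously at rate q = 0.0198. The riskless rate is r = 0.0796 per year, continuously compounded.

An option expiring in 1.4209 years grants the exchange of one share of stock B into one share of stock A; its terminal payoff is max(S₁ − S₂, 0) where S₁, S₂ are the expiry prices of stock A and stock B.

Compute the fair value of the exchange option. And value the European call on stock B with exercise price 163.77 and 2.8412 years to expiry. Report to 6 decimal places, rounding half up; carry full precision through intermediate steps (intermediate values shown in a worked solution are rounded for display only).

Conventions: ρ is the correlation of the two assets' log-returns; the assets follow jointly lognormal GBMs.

exchange price = 56.559325
price(stock B call K=163.77) = 34.414816

σ_eff = √(σ₁² + σ₂² − 2ρσ₁σ₂) = √(0.2212² + 0.4333² − 2·-0.4067·0.2212·0.4333) = 0.560927
d₁ = (ln(S₁/S₂) + (q₂ − q₁ + σ_eff²/2)T) / (σ_eff√T) = (ln(163.98/133.48) + (0.0198 − 0.0071 + 0.157320)·1.4209) / 0.668634 = 0.669086
d₂ = d₁ − σ_eff√T = 0.669086 − 0.668634 = 0.000453
N(d₁) = 0.748280,  N(d₂) = 0.500181
V = S₁·e^{−q₁T}·N(d₁) − S₂·e^{−q₂T}·N(d₂) = 121.471276 − 64.911951 = 56.559325
[vanilla: stock B call K=163.77]
σ√T = 0.4333·√2.8412 = 0.730364
d₁ = (ln(S/K) + (r−q+σ²/2)T) / (σ√T) = (ln(133.48/163.77) + (0.0796−0.0198+0.4333²/2)·2.8412) / 0.730364 = (-0.204511 + 0.436620) / 0.730364 = 0.317798
d₂ = d₁ − σ√T = 0.317798 − 0.730364 = -0.412566
e^{−rT} = 0.797591
e^{−qT} = 0.945297
N(d₁) = 0.624681,  N(d₂) = 0.339962
price = S·e^{−qT}·N(d₁) − K·e^{−rT}·N(d₂) = 78.821178 − 44.406362 = 34.414816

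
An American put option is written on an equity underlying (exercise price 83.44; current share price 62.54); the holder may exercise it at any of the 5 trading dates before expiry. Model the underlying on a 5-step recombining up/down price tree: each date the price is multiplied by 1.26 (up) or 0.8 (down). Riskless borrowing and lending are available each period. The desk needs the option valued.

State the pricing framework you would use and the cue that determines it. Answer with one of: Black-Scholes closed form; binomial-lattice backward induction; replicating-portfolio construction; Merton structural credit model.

framework: binomial-lattice backward induction

Key observation: an American put (K = 83.44, S₀ = 62.54) on a 5-date tree has no closed form — the optimal stopping decision is embedded and must be resolved recursively from expiry.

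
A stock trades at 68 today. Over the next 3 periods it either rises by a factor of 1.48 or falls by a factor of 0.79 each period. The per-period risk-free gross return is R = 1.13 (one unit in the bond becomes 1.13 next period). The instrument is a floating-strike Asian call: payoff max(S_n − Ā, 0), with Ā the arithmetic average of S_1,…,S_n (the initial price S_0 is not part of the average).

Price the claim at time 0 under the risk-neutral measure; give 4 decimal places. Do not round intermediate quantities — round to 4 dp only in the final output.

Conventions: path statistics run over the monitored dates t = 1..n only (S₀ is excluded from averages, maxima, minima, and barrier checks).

price = 10.6259

Risk-neutral up-probability p* = (R−d)/(u−d) = (1.13−0.79)/(1.48−0.79) = 0.4928; the claim prices as the p*-weighted sum of path payoffs discounted by R^3.
Enumerate all 2^3 = 8 price paths (U = up ×1.48, D = down ×0.79); each path with k up-moves has probability p*^k·(1−p*)^(3−k).
DDD: Ā=43.2285, payoff=0.0000, prob=0.130514
UDD: Ā=80.9850, payoff=0.0000, prob=0.126785
DUD: Ā=65.3450, payoff=0.0000, prob=0.126785
UUD: Ā=122.4185, payoff=0.0000, prob=0.123163
DDU: Ā=52.9894, payoff=9.8200, prob=0.126785
UDU: Ā=99.2713, payoff=18.3970, prob=0.123163
DUU: Ā=83.6313, payoff=34.0370, prob=0.123163
UUU: Ā=156.6764, payoff=63.7655, prob=0.119644
Price = Σ prob·payoff / R^3 = 15.332067 / 1.442897 = 10.6259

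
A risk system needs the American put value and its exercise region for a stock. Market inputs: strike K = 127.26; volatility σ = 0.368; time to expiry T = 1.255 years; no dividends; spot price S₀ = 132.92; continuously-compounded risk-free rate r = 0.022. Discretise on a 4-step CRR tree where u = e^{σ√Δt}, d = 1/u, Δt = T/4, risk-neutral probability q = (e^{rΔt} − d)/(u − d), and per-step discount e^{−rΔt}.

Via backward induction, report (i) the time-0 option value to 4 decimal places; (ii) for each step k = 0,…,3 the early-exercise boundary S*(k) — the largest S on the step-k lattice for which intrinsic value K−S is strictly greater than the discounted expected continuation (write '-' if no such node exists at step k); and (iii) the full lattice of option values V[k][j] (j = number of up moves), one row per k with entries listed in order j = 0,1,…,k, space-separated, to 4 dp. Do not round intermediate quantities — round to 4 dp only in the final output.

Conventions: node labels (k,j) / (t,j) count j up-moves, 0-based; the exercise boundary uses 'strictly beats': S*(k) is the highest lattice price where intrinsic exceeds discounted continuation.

price = 16.4963
boundary = - - 88.0134 71.6189
tree:
16.4963
25.9533 5.8757
39.2466 11.0656 0.0000
55.6411 20.8396 0.0000 0.0000
68.9817 39.2466 0.0000 0.0000 0.0000

Δt=0.31375, u=1.22891, d=0.81373, q=0.46533, disc=e^(-rΔt)=0.99312
k=4 terminal: V=max(K-S,0) → 68.9817 39.2466 0.0000 0.0000 0.0000
k=3: j=0 S=71.6189 intr=55.6411 cont=54.7657 V=55.6411[EX]; j=1 S=108.1607 intr=19.0993 cont=20.8396 V=20.8396[hold]; j=2 S=163.3470 intr=0.0000 cont=0.0000 V=0.0000[hold]; j=3 S=246.6907 intr=0.0000 cont=0.0000 V=0.0000[hold]  S*(3)=71.6189
k=2: j=0 S=88.0134 intr=39.2466 cont=39.1755 V=39.2466[EX]; j=1 S=132.9200 intr=0.0000 cont=11.0656 V=11.0656[hold]; j=2 S=200.7391 intr=0.0000 cont=0.0000 V=0.0000[hold]  S*(2)=88.0134
k=1: j=0 S=108.1607 intr=19.0993 cont=25.9533 V=25.9533[hold]; j=1 S=163.3470 intr=0.0000 cont=5.8757 V=5.8757[hold]  S*(1)=-
k=0: j=0 S=132.9200 intr=0.0000 cont=16.4963 V=16.4963[hold]  S*(0)=-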